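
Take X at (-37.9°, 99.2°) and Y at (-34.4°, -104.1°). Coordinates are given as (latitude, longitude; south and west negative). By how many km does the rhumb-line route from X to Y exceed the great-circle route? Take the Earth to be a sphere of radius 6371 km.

2447 km

Great circle: cos σ = sin φ₁ sin φ₂ + cos φ₁ cos φ₂ cos Δλ,  σ = 1.8244 rad → d_gc = 11623.5 km
Rhumb line: Δψ = +0.0757, q = Δφ/Δψ = 0.8072, d_rh = R√(Δφ²+q²Δλ²) = 14070.5 km
Excess = 14070.5 − 11623.5 = 2447.0 ≈ 2447 km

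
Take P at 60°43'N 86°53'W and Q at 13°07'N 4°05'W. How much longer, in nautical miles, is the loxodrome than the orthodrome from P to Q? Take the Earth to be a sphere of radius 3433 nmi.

Great circle: cos σ = sin φ₁ sin φ₂ + cos φ₁ cos φ₂ cos Δλ,  σ = 1.3102 rad → d_gc = 4498.0 nmi
Rhumb line: Δψ = -1.1113, q = Δφ/Δψ = 0.7476, d_rh = R√(Δφ²+q²Δλ²) = 4678.6 nmi
Excess = 4678.6 − 4498.0 = 180.6 ≈ 181 nmi

181 nmi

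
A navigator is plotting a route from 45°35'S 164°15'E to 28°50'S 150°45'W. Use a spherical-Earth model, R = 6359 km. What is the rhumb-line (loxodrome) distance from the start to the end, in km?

4363 km

Δψ = ln[tan(π/4+φ₂/2)/tan(π/4+φ₁/2)] = +0.3699;  Δφ = +0.2923 rad,  Δλ = +0.7854 rad
q = Δφ/Δψ = 0.7903
d = R·√(Δφ² + q²Δλ²) = 6359·0.68610 = 4363 km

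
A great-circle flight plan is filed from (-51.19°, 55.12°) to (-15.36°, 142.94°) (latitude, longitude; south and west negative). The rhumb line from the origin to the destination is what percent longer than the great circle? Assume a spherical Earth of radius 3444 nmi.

3.8%

Great circle: σ = 1.3393 rad → d_gc = Rσ = 4612.7 nmi
Rhumb: Δφ = +0.6254, Δλ = +1.5327, Δψ = +0.7721, q = Δφ/Δψ = 0.8100 → d_rh = R√(Δφ²+q²Δλ²) = 4787.5 nmi
Excess = (4787.5 − 4612.7) / 4612.7 = 174.8 / 4612.7 = 3.79% ≈ 3.8%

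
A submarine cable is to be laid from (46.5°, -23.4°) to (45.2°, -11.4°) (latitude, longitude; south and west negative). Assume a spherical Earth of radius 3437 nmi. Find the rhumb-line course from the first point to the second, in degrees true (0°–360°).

98.8°

Meridional parts: M(φ₁)=+0.9189, M(φ₂)=+0.8863 → ΔM = -0.0326;  Δλ = +0.2094 rad
tan C = Δλ / ΔM = -6.4292 → C = 98.84°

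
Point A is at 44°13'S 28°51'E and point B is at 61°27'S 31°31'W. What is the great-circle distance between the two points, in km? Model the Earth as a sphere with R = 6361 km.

cos σ = sin φ₁ sin φ₂ + cos φ₁ cos φ₂ cos Δλ
      = sin(-44.22°)sin(-61.45°) + cos(-44.22°)cos(-61.45°)cos(-60.37°) = 0.7819
σ = 38.562° → d = Rσ = 6361·0.67303 = 4281 km

4281 km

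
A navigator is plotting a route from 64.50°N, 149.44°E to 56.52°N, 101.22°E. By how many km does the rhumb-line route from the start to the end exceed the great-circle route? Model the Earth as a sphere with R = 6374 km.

Great circle: cos σ = sin φ₁ sin φ₂ + cos φ₁ cos φ₂ cos Δλ,  σ = 0.4249 rad → d_gc = 2708.6 km
Rhumb line: Δψ = -0.2846, q = Δφ/Δψ = 0.4894, d_rh = R√(Δφ²+q²Δλ²) = 2771.2 km
Excess = 2771.2 − 2708.6 = 62.6 ≈ 63 km

63 km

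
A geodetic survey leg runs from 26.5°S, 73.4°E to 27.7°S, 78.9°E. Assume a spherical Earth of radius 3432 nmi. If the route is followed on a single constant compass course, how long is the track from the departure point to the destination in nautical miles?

Δψ = ln[tan(π/4+φ₂/2)/tan(π/4+φ₁/2)] = -0.0235;  Δφ = -0.0209 rad,  Δλ = +0.0960 rad
q = Δφ/Δψ = 0.8902
d = R·√(Δφ² + q²Δλ²) = 3432·0.08798 = 302 nmi

302 nmi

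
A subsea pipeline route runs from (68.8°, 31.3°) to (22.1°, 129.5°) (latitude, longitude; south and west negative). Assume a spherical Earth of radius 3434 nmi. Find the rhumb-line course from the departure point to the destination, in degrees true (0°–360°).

126.8°

Δψ = ln[tan(π/4+φ₂/2)/tan(π/4+φ₁/2)] = -1.2802
Δλ = +1.7139 rad (taken the short way round)
course = atan2(Δλ, Δψ) = 126.76°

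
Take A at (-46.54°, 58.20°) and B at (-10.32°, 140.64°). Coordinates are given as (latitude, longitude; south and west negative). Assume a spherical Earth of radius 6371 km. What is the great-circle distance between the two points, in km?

8600 km

Haversine: a = sin²(Δφ/2)+cos φ₁ cos φ₂ sin²(Δλ/2) = 0.39047;  σ = 2·atan2(√a,√(1−a))
σ = 77.346° → d = Rσ = 6371·1.34994 = 8600 km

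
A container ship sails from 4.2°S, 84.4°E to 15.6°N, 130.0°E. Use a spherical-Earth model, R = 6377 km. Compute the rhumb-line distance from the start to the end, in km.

Δψ = ln[tan(π/4+φ₂/2)/tan(π/4+φ₁/2)] = +0.3491;  Δφ = +0.3456 rad,  Δλ = +0.7959 rad
q = Δφ/Δψ = 0.9900
d = R·√(Δφ² + q²Δλ²) = 6377·0.86036 = 5487 km

5487 km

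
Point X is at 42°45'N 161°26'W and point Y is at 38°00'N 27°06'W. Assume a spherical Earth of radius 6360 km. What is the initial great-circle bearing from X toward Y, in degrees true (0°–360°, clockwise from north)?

N = sin Δλ·cos φ₂ = +0.5637;  D = cos φ₁ sin φ₂ − sin φ₁ cos φ₂ cos Δλ = +0.8259
initial course = atan2(N, D) = 34.31°

34.3°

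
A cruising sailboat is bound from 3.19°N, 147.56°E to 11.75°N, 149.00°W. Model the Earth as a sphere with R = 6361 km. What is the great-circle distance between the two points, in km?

cos σ = sin φ₁ sin φ₂ + cos φ₁ cos φ₂ cos Δλ
      = sin(3.19°)sin(11.75°) + cos(3.19°)cos(11.75°)cos(63.44°) = 0.4484
σ = 63.358° → d = Rσ = 6361·1.10580 = 7034 km

7034 km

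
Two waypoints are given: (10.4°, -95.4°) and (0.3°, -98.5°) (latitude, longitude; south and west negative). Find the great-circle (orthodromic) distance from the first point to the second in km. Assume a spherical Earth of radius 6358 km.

Haversine: a = sin²(Δφ/2)+cos φ₁ cos φ₂ sin²(Δλ/2) = 0.00847;  σ = 2·atan2(√a,√(1−a))
σ = 10.560° → d = Rσ = 6358·0.18430 = 1172 km

1172 km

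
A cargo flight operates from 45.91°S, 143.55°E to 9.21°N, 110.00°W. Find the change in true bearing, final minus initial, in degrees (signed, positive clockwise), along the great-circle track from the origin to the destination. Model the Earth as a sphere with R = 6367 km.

At departure: θ₁ = atan2(sin Δλ cos φ₂, cos φ₁ sin φ₂ − sin φ₁ cos φ₂ cos Δλ) = 95.40°
At arrival: θ₂ = atan2(sin Δλ cos φ₁, −cos φ₂ sin φ₁ + sin φ₂ cos φ₁ cos Δλ) = 44.57°
Δθ = θ₂ − θ₁ = -50.8°

-50.8°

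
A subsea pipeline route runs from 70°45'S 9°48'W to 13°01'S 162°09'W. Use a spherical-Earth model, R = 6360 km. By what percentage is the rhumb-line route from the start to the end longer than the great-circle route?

Great circle: σ = 1.6428 rad → d_gc = Rσ = 10447.9 km
Rhumb: Δφ = +1.0076, Δλ = -2.6590, Δψ = +1.5452, q = Δφ/Δψ = 0.6521 → d_rh = R√(Δφ²+q²Δλ²) = 12754.7 km
Excess = (12754.7 − 10447.9) / 10447.9 = 2306.8 / 10447.9 = 22.08% ≈ 22.1%

22.1%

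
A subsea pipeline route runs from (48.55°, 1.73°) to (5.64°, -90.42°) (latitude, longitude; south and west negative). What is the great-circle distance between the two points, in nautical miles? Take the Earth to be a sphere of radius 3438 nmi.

5232 nmi

Haversine: a = sin²(Δφ/2)+cos φ₁ cos φ₂ sin²(Δλ/2) = 0.47553;  σ = 2·atan2(√a,√(1−a))
σ = 87.194° → d = Rσ = 3438·1.52183 = 5232 nmi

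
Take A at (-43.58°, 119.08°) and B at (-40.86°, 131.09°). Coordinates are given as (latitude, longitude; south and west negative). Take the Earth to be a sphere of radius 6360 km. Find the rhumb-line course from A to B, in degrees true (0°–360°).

73.0°

Meridional parts: M(φ₁)=-0.8467, M(φ₂)=-0.7826 → ΔM = +0.0641;  Δλ = +0.2096 rad
tan C = Δλ / ΔM = +3.2691 → C = 72.99°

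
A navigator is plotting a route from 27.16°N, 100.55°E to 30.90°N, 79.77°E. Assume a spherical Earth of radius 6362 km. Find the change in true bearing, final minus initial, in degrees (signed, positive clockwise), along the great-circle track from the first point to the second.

Initial bearing θ₁ = atan2(sin Δλ cos φ₂, cos φ₁ sin φ₂ − sin φ₁ cos φ₂ cos Δλ) = 286.59°
Final bearing θ₂ = (initial bearing from the destination back to the start) + 180° = 276.42°
Δθ = θ₂ − θ₁ = -10.2°

-10.2°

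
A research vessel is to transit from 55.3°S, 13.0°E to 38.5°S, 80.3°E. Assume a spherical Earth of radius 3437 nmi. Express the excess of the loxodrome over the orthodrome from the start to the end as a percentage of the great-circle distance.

3.4%

Great circle: σ = 0.8179 rad → d_gc = Rσ = 2811.3 nmi
Rhumb: Δφ = +0.2932, Δλ = +1.1746, Δψ = +0.4343, q = Δφ/Δψ = 0.6751 → d_rh = R√(Δφ²+q²Δλ²) = 2906.0 nmi
Excess = (2906.0 − 2811.3) / 2811.3 = 94.7 / 2811.3 = 3.37% ≈ 3.4%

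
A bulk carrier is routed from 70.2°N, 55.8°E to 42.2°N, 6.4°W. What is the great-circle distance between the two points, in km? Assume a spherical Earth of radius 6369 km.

4612 km

Haversine: a = sin²(Δφ/2)+cos φ₁ cos φ₂ sin²(Δλ/2) = 0.12548;  σ = 2·atan2(√a,√(1−a))
σ = 41.492° → d = Rσ = 6369·0.72418 = 4612 km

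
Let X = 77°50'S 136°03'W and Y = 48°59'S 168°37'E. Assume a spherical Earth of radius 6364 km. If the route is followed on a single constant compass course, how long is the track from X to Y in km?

4043 km

Δψ = ln[tan(π/4+φ₂/2)/tan(π/4+φ₁/2)] = +1.2555;  Δφ = +0.5035 rad,  Δλ = -0.9657 rad
q = Δφ/Δψ = 0.4010
d = R·√(Δφ² + q²Δλ²) = 6364·0.63525 = 4043 km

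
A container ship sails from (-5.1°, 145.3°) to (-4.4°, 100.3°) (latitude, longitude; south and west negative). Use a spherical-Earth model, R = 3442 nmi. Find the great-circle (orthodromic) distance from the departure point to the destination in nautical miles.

cos σ = sin φ₁ sin φ₂ + cos φ₁ cos φ₂ cos Δλ
      = sin(-5.10°)sin(-4.40°) + cos(-5.10°)cos(-4.40°)cos(-45.00°) = 0.7091
σ = 44.842° → d = Rσ = 3442·0.78264 = 2694 nmi

2694 nmi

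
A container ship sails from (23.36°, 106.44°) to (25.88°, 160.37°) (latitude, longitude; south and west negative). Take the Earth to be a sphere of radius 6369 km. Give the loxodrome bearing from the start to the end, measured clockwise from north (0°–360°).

87.1°

Δψ = ln[tan(π/4+φ₂/2)/tan(π/4+φ₁/2)] = +0.0484
Δλ = +0.9413 rad (taken the short way round)
course = atan2(Δλ, Δψ) = 87.06°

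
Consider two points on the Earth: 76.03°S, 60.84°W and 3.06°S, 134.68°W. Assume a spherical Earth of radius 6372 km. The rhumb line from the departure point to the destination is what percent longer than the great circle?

3.7%

Great circle: σ = 1.4516 rad → d_gc = Rσ = 9249.7 km
Rhumb: Δφ = +1.2736, Δλ = -1.2888, Δψ = +2.0461, q = Δφ/Δψ = 0.6224 → d_rh = R√(Δφ²+q²Δλ²) = 9590.8 km
Excess = (9590.8 − 9249.7) / 9249.7 = 341.1 / 9249.7 = 3.69% ≈ 3.7%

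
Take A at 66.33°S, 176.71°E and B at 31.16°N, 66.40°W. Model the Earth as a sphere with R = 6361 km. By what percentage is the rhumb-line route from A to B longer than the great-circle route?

Great circle: σ = 2.2514 rad → d_gc = Rσ = 14321.3 km
Rhumb: Δφ = +1.7015, Δλ = +2.0401, Δψ = +2.1356, q = Δφ/Δψ = 0.7967 → d_rh = R√(Δφ²+q²Δλ²) = 14968.2 km
Excess = (14968.2 − 14321.3) / 14321.3 = 646.9 / 14321.3 = 4.52% ≈ 4.5%

4.5%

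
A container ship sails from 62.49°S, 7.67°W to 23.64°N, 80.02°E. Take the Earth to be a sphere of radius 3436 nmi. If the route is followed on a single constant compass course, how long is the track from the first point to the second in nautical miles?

6730 nmi

Δψ = ln[tan(π/4+φ₂/2)/tan(π/4+φ₁/2)] = +1.8322;  Δφ = +1.5033 rad,  Δλ = +1.5305 rad
q = Δφ/Δψ = 0.8205
d = R·√(Δφ² + q²Δλ²) = 3436·1.95872 = 6730 nmi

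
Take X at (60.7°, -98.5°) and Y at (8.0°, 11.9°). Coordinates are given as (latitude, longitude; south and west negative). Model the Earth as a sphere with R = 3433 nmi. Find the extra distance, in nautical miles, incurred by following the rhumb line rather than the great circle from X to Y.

412 nmi

Great circle: cos σ = sin φ₁ sin φ₂ + cos φ₁ cos φ₂ cos Δλ,  σ = 1.6184 rad → d_gc = 5555.9 nmi
Rhumb line: Δψ = -1.2016, q = Δφ/Δψ = 0.7655, d_rh = R√(Δφ²+q²Δλ²) = 5967.5 nmi
Excess = 5967.5 − 5555.9 = 411.6 ≈ 412 nmi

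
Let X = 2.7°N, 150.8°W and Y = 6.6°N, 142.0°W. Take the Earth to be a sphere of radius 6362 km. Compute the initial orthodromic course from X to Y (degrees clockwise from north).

65.7°

N = sin Δλ·cos φ₂ = +0.1520;  D = cos φ₁ sin φ₂ − sin φ₁ cos φ₂ cos Δλ = +0.0686
initial course = atan2(N, D) = 65.72°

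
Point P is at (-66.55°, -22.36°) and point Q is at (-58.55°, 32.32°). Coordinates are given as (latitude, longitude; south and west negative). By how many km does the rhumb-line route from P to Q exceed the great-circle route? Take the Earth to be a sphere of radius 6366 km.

88 km

Great circle: cos σ = sin φ₁ sin φ₂ + cos φ₁ cos φ₂ cos Δλ,  σ = 0.4448 rad → d_gc = 2831.9 km
Rhumb line: Δψ = +0.3050, q = Δφ/Δψ = 0.4578, d_rh = R√(Δφ²+q²Δλ²) = 2919.9 km
Excess = 2919.9 − 2831.9 = 88.0 ≈ 88 km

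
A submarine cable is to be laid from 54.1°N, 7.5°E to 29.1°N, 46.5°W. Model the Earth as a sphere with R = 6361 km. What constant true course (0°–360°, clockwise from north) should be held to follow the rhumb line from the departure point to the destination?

237.7°

Δψ = ln[tan(π/4+φ₂/2)/tan(π/4+φ₁/2)] = -0.5959
Δλ = -0.9425 rad (taken the short way round)
course = atan2(Δλ, Δψ) = 237.70°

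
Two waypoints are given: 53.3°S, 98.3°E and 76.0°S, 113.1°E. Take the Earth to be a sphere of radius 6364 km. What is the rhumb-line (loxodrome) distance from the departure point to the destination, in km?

2605 km

Rhumb course C = atan2(Δλ, Δψ) with Δψ = ln[tan(π/4+φ₂/2)/tan(π/4+φ₁/2)] = -0.9938, Δλ = +0.2583 → C = 165.43°
d = R·|Δφ| / |cos C| = 6364·0.39619 / 0.96784 = 2605 km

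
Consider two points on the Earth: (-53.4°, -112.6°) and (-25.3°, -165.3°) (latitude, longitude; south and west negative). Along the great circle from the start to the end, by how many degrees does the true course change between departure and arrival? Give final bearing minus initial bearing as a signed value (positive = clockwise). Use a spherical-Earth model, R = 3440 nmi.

+35.9°

Initial bearing θ₁ = atan2(sin Δλ cos φ₂, cos φ₁ sin φ₂ − sin φ₁ cos φ₂ cos Δλ) = 284.43°
Final bearing θ₂ = (initial bearing from the destination back to the start) + 180° = 320.31°
Δθ = θ₂ − θ₁ = +35.9°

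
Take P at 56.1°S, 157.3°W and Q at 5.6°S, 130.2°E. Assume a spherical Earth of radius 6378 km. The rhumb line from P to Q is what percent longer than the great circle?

Great circle: σ = 1.3203 rad → d_gc = Rσ = 8420.7 km
Rhumb: Δφ = +0.8814, Δλ = -1.2654, Δψ = +1.0903, q = Δφ/Δψ = 0.8084 → d_rh = R√(Δφ²+q²Δλ²) = 8612.0 km
Excess = (8612.0 − 8420.7) / 8420.7 = 191.3 / 8420.7 = 2.27% ≈ 2.3%

2.3%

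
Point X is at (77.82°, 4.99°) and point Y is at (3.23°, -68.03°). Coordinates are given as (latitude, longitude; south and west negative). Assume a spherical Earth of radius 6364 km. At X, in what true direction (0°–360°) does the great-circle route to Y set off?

254.0°

θ = atan2( sin Δλ·cos φ₂ ,  cos φ₁ sin φ₂ − sin φ₁ cos φ₂ cos Δλ )
  = atan2(-0.9549, -0.2731) = 254.04°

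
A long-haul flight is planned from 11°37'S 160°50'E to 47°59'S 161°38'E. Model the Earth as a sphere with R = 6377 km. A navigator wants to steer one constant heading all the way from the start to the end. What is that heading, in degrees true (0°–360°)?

Δψ = ln[tan(π/4+φ₂/2)/tan(π/4+φ₁/2)] = -0.7529
Δλ = +0.0140 rad (taken the short way round)
course = atan2(Δλ, Δψ) = 178.94°

178.9°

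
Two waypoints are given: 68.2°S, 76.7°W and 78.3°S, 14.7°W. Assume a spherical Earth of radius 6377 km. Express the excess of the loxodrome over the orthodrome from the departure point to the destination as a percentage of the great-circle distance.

Great circle: σ = 0.3346 rad → d_gc = Rσ = 2133.6 km
Rhumb: Δφ = -0.1763, Δλ = +1.0821, Δψ = -0.6310, q = Δφ/Δψ = 0.2794 → d_rh = R√(Δφ²+q²Δλ²) = 2231.6 km
Excess = (2231.6 − 2133.6) / 2133.6 = 98.0 / 2133.6 = 4.59% ≈ 4.6%

4.6%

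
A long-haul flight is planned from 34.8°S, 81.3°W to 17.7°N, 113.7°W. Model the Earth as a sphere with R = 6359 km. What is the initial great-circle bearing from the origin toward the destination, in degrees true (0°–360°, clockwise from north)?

324.2°

θ = atan2( sin Δλ·cos φ₂ ,  cos φ₁ sin φ₂ − sin φ₁ cos φ₂ cos Δλ )
  = atan2(-0.5105, +0.7087) = 324.24°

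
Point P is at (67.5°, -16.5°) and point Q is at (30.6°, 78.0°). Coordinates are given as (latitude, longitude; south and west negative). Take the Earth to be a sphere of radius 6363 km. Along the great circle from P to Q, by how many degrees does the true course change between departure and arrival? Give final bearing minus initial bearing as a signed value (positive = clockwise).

+81.5°

Initial bearing θ₁ = atan2(sin Δλ cos φ₂, cos φ₁ sin φ₂ − sin φ₁ cos φ₂ cos Δλ) = 73.31°
Final bearing θ₂ = (initial bearing from the destination back to the start) + 180° = 154.79°
Δθ = θ₂ − θ₁ = +81.5°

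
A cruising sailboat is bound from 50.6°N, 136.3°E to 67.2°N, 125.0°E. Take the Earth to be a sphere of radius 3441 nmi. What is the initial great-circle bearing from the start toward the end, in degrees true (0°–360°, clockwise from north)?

N = sin Δλ·cos φ₂ = -0.0759;  D = cos φ₁ sin φ₂ − sin φ₁ cos φ₂ cos Δλ = +0.2915
initial course = atan2(N, D) = 345.40°

345.4°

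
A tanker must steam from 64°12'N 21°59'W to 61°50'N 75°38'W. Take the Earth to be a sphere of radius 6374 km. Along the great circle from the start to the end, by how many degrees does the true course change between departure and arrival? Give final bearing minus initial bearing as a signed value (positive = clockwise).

At departure: θ₁ = atan2(sin Δλ cos φ₂, cos φ₁ sin φ₂ − sin φ₁ cos φ₂ cos Δλ) = 289.12°
At arrival: θ₂ = atan2(sin Δλ cos φ₁, −cos φ₂ sin φ₁ + sin φ₂ cos φ₁ cos Δλ) = 240.59°
Δθ = θ₂ − θ₁ = -48.5°

-48.5°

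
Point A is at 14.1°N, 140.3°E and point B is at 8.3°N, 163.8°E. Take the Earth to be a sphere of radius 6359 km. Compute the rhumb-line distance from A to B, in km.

2637 km

Δψ = ln[tan(π/4+φ₂/2)/tan(π/4+φ₁/2)] = -0.1032;  Δφ = -0.1012 rad,  Δλ = +0.4102 rad
q = Δφ/Δψ = 0.9805
d = R·√(Δφ² + q²Δλ²) = 6359·0.41470 = 2637 km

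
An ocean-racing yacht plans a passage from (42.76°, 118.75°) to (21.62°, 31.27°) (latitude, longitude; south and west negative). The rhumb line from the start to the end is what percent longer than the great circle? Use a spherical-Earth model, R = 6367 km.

3.4%

Great circle: σ = 1.2868 rad → d_gc = Rσ = 8193.3 km
Rhumb: Δφ = -0.3690, Δλ = -1.5268, Δψ = -0.4405, q = Δφ/Δψ = 0.8376 → d_rh = R√(Δφ²+q²Δλ²) = 8474.7 km
Excess = (8474.7 − 8193.3) / 8193.3 = 281.4 / 8193.3 = 3.43% ≈ 3.4%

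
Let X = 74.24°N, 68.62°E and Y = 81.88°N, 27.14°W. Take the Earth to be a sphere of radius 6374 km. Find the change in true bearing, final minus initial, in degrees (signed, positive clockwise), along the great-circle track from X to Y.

Initial bearing θ₁ = atan2(sin Δλ cos φ₂, cos φ₁ sin φ₂ − sin φ₁ cos φ₂ cos Δλ) = 333.55°
Final bearing θ₂ = (initial bearing from the destination back to the start) + 180° = 238.91°
Δθ = θ₂ − θ₁ = -94.6°

-94.6°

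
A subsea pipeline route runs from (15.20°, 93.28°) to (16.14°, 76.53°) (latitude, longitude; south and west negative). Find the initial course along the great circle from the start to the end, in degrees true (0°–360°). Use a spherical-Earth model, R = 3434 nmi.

θ = atan2( sin Δλ·cos φ₂ ,  cos φ₁ sin φ₂ − sin φ₁ cos φ₂ cos Δλ )
  = atan2(-0.2768, +0.0271) = 275.59°

275.6°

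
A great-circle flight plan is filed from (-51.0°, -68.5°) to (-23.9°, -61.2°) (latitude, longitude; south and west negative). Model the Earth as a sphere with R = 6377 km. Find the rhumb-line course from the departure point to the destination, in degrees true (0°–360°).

11.8°

Meridional parts: M(φ₁)=-1.0381, M(φ₂)=-0.4298 → ΔM = +0.6083;  Δλ = +0.1274 rad
tan C = Δλ / ΔM = +0.2094 → C = 11.83°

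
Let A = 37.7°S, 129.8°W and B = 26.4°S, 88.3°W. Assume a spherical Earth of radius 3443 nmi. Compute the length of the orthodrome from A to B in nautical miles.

2200 nmi

Haversine: a = sin²(Δφ/2)+cos φ₁ cos φ₂ sin²(Δλ/2) = 0.09865;  σ = 2·atan2(√a,√(1−a))
σ = 36.612° → d = Rσ = 3443·0.63899 = 2200 nmi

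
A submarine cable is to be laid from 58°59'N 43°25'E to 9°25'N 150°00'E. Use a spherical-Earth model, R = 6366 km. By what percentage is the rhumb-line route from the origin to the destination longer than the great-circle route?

6.7%

Great circle: σ = 1.5757 rad → d_gc = Rσ = 10030.7 km
Rhumb: Δφ = -0.8651, Δλ = +1.8602, Δψ = -1.1169, q = Δφ/Δψ = 0.7746 → d_rh = R√(Δφ²+q²Δλ²) = 10698.7 km
Excess = (10698.7 − 10030.7) / 10030.7 = 668.0 / 10030.7 = 6.66% ≈ 6.7%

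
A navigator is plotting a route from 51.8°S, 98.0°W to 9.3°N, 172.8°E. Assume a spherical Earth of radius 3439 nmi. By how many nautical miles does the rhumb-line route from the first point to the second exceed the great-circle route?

Great circle: cos σ = sin φ₁ sin φ₂ + cos φ₁ cos φ₂ cos Δλ,  σ = 1.6896 rad → d_gc = 5810.4 nmi
Rhumb line: Δψ = +1.2235, q = Δφ/Δψ = 0.8716, d_rh = R√(Δφ²+q²Δλ²) = 5935.0 nmi
Excess = 5935.0 − 5810.4 = 124.6 ≈ 125 nmi

125 nmi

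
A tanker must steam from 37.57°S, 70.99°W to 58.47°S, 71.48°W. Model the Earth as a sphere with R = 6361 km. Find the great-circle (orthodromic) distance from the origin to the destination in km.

cos σ = sin φ₁ sin φ₂ + cos φ₁ cos φ₂ cos Δλ
      = sin(-37.57°)sin(-58.47°) + cos(-37.57°)cos(-58.47°)cos(-0.49°) = 0.9342
σ = 20.902° → d = Rσ = 6361·0.36482 = 2321 km

2321 km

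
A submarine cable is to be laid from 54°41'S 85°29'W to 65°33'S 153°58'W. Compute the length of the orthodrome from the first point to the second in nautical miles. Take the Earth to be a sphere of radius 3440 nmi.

Haversine: a = sin²(Δφ/2)+cos φ₁ cos φ₂ sin²(Δλ/2) = 0.08472;  σ = 2·atan2(√a,√(1−a))
σ = 33.844° → d = Rσ = 3440·0.59069 = 2032 nmi

2032 nmi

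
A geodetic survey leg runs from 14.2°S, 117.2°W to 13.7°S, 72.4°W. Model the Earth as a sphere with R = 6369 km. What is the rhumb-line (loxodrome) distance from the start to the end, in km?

4833 km

Δψ = ln[tan(π/4+φ₂/2)/tan(π/4+φ₁/2)] = +0.0090;  Δφ = +0.0087 rad,  Δλ = +0.7819 rad
q = Δφ/Δψ = 0.9705
d = R·√(Δφ² + q²Δλ²) = 6369·0.75889 = 4833 km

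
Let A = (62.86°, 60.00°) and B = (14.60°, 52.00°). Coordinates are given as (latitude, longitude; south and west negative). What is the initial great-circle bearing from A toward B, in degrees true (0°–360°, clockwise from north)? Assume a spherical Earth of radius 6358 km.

190.3°

N = sin Δλ·cos φ₂ = -0.1347;  D = cos φ₁ sin φ₂ − sin φ₁ cos φ₂ cos Δλ = -0.7378
initial course = atan2(N, D) = 190.35°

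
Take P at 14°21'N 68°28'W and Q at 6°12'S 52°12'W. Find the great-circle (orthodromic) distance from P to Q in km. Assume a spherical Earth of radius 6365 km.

cos σ = sin φ₁ sin φ₂ + cos φ₁ cos φ₂ cos Δλ
      = sin(14.35°)sin(-6.20°) + cos(14.35°)cos(-6.20°)cos(16.27°) = 0.8978
σ = 26.128° → d = Rσ = 6365·0.45602 = 2903 km

2903 km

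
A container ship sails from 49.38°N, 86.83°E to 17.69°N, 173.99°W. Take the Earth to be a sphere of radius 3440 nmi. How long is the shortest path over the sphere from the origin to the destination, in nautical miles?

cos σ = sin φ₁ sin φ₂ + cos φ₁ cos φ₂ cos Δλ
      = sin(49.38°)sin(17.69°) + cos(49.38°)cos(17.69°)cos(99.18°) = 0.1317
σ = 82.432° → d = Rσ = 3440·1.43872 = 4949 nmi

4949 nmi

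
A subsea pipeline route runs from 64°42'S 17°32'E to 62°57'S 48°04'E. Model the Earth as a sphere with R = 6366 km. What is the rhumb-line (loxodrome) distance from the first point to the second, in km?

1509 km

Rhumb course C = atan2(Δλ, Δψ) with Δψ = ln[tan(π/4+φ₂/2)/tan(π/4+φ₁/2)] = +0.0693, Δλ = +0.5329 → C = 82.59°
d = R·|Δφ| / |cos C| = 6366·0.03054 / 0.12889 = 1509 km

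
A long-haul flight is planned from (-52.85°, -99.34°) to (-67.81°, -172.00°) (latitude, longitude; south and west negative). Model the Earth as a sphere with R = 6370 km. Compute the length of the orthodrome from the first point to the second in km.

4035 km

cos σ = sin φ₁ sin φ₂ + cos φ₁ cos φ₂ cos Δλ
      = sin(-52.85°)sin(-67.81°) + cos(-52.85°)cos(-67.81°)cos(-72.66°) = 0.8060
σ = 36.293° → d = Rσ = 6370·0.63343 = 4035 km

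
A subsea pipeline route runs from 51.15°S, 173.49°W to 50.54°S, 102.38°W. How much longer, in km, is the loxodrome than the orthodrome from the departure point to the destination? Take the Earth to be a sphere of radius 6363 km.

Great circle: cos σ = sin φ₁ sin φ₂ + cos φ₁ cos φ₂ cos Δλ,  σ = 0.7520 rad → d_gc = 4784.8 km
Rhumb line: Δψ = +0.0169, q = Δφ/Δψ = 0.6314, d_rh = R√(Δφ²+q²Δλ²) = 4986.8 km
Excess = 4986.8 − 4784.8 = 202.0 ≈ 202 km

202 km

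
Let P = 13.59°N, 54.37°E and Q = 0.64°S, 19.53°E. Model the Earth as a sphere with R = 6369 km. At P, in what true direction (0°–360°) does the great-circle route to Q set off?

250.4°

N = sin Δλ·cos φ₂ = -0.5713;  D = cos φ₁ sin φ₂ − sin φ₁ cos φ₂ cos Δλ = -0.2037
initial course = atan2(N, D) = 250.37°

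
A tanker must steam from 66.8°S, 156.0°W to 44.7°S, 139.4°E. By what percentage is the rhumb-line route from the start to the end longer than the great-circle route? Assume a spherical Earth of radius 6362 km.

3.9%

Great circle: σ = 0.6972 rad → d_gc = Rσ = 4435.8 km
Rhumb: Δφ = +0.3857, Δλ = -1.1275, Δψ = +0.7094, q = Δφ/Δψ = 0.5437 → d_rh = R√(Δφ²+q²Δλ²) = 4607.8 km
Excess = (4607.8 − 4435.8) / 4435.8 = 172.0 / 4435.8 = 3.88% ≈ 3.9%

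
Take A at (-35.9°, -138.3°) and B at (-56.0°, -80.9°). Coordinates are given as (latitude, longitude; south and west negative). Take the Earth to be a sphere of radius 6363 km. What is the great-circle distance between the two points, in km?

Haversine: a = sin²(Δφ/2)+cos φ₁ cos φ₂ sin²(Δλ/2) = 0.13491;  σ = 2·atan2(√a,√(1−a))
σ = 43.099° → d = Rσ = 6363·0.75222 = 4786 km

4786 km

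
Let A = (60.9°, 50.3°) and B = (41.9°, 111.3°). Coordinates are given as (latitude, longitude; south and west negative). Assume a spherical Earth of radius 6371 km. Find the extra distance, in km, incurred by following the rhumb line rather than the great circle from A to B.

Great circle: cos σ = sin φ₁ sin φ₂ + cos φ₁ cos φ₂ cos Δλ,  σ = 0.7090 rad → d_gc = 4516.9 km
Rhumb line: Δψ = -0.5420, q = Δφ/Δψ = 0.6118, d_rh = R√(Δφ²+q²Δλ²) = 4656.9 km
Excess = 4656.9 − 4516.9 = 140.0 ≈ 140 km

140 km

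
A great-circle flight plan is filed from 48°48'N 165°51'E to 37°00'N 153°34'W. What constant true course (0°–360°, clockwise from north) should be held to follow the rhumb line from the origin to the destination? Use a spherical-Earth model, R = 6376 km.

111.7°

Meridional parts: M(φ₁)=+0.9785, M(φ₂)=+0.6960 → ΔM = -0.2825;  Δλ = +0.7083 rad
tan C = Δλ / ΔM = -2.5072 → C = 111.74°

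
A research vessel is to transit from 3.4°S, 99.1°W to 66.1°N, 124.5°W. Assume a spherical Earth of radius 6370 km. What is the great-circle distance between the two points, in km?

Haversine: a = sin²(Δφ/2)+cos φ₁ cos φ₂ sin²(Δλ/2) = 0.34444;  σ = 2·atan2(√a,√(1−a))
σ = 71.874° → d = Rσ = 6370·1.25443 = 7991 km

7991 km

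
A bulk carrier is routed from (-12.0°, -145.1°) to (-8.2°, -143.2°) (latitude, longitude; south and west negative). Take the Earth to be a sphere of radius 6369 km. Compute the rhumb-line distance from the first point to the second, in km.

471 km

Rhumb course C = atan2(Δλ, Δψ) with Δψ = ln[tan(π/4+φ₂/2)/tan(π/4+φ₁/2)] = +0.0674, Δλ = +0.0332 → C = 26.20°
d = R·|Δφ| / |cos C| = 6369·0.06632 / 0.89722 = 471 km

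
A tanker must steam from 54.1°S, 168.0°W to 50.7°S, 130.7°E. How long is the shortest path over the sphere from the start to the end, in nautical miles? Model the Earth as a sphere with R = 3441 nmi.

2184 nmi

Haversine: a = sin²(Δφ/2)+cos φ₁ cos φ₂ sin²(Δλ/2) = 0.09740;  σ = 2·atan2(√a,√(1−a))
σ = 36.371° → d = Rσ = 3441·0.63479 = 2184 nmi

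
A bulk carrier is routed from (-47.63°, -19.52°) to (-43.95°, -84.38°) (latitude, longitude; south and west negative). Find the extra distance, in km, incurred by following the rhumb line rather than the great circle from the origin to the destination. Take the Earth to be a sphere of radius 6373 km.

146 km

Great circle: cos σ = sin φ₁ sin φ₂ + cos φ₁ cos φ₂ cos Δλ,  σ = 0.7686 rad → d_gc = 4898.4 km
Rhumb line: Δψ = +0.0922, q = Δφ/Δψ = 0.6969, d_rh = R√(Δφ²+q²Δλ²) = 5044.4 km
Excess = 5044.4 − 4898.4 = 146.0 ≈ 146 km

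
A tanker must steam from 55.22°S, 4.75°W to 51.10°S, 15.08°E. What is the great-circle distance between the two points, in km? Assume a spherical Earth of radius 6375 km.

cos σ = sin φ₁ sin φ₂ + cos φ₁ cos φ₂ cos Δλ
      = sin(-55.22°)sin(-51.10°) + cos(-55.22°)cos(-51.10°)cos(19.83°) = 0.9762
σ = 12.532° → d = Rσ = 6375·0.21872 = 1394 km

1394 km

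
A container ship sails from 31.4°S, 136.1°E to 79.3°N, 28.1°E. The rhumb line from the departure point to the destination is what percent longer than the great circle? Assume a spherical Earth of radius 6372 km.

Great circle: σ = 2.1663 rad → d_gc = Rσ = 13803.6 km
Rhumb: Δφ = +1.9321, Δλ = -1.8850, Δψ = +2.9459, q = Δφ/Δψ = 0.6558 → d_rh = R√(Δφ²+q²Δλ²) = 14615.7 km
Excess = (14615.7 − 13803.6) / 13803.6 = 812.1 / 13803.6 = 5.88% ≈ 5.9%

5.9%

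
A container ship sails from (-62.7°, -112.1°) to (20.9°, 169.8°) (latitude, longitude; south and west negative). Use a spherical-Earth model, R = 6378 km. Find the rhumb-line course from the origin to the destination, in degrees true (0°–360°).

322.7°

Meridional parts: M(φ₁)=-1.4153, M(φ₂)=+0.3731 → ΔM = +1.7885;  Δλ = -1.3631 rad
tan C = Δλ / ΔM = -0.7622 → C = 322.69°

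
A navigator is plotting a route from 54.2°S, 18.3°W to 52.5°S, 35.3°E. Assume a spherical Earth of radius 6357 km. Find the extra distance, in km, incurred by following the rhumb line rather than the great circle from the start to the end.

85 km

Great circle: cos σ = sin φ₁ sin φ₂ + cos φ₁ cos φ₂ cos Δλ,  σ = 0.5457 rad → d_gc = 3468.9 km
Rhumb line: Δψ = +0.0497, q = Δφ/Δψ = 0.5968, d_rh = R√(Δφ²+q²Δλ²) = 3554.3 km
Excess = 3554.3 − 3468.9 = 85.4 ≈ 85 km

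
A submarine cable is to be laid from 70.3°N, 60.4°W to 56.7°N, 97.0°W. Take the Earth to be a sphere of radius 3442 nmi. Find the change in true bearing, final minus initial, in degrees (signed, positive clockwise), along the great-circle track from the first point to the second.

-33.2°

At departure: θ₁ = atan2(sin Δλ cos φ₂, cos φ₁ sin φ₂ − sin φ₁ cos φ₂ cos Δλ) = 247.85°
At arrival: θ₂ = atan2(sin Δλ cos φ₁, −cos φ₂ sin φ₁ + sin φ₂ cos φ₁ cos Δλ) = 214.66°
Δθ = θ₂ − θ₁ = -33.2°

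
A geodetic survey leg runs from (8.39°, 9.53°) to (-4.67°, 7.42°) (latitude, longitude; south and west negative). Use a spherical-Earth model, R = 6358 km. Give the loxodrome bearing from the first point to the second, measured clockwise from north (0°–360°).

189.2°

Δψ = ln[tan(π/4+φ₂/2)/tan(π/4+φ₁/2)] = -0.2286
Δλ = -0.0368 rad (taken the short way round)
course = atan2(Δλ, Δψ) = 189.15°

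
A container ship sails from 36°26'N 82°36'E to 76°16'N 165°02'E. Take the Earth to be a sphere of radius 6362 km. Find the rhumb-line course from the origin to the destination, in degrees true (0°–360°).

45.1°

Δψ = ln[tan(π/4+φ₂/2)/tan(π/4+φ₁/2)] = +1.4331
Δλ = +1.4387 rad (taken the short way round)
course = atan2(Δλ, Δψ) = 45.11°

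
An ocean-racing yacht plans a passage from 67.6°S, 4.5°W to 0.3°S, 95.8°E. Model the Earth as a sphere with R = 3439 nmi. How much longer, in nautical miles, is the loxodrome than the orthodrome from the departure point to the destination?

339 nmi

Great circle: cos σ = sin φ₁ sin φ₂ + cos φ₁ cos φ₂ cos Δλ,  σ = 1.6341 rad → d_gc = 5619.8 nmi
Rhumb line: Δψ = +1.6142, q = Δφ/Δψ = 0.7277, d_rh = R√(Δφ²+q²Δλ²) = 5958.8 nmi
Excess = 5958.8 − 5619.8 = 339.0 ≈ 339 nmi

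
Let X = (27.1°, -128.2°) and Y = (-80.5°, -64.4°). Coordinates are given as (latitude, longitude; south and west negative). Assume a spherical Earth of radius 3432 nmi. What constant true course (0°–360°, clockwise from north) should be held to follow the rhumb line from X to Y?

Meridional parts: M(φ₁)=+0.4917, M(φ₂)=-2.4878 → ΔM = -2.9795;  Δλ = +1.1135 rad
tan C = Δλ / ΔM = -0.3737 → C = 159.51°

159.5°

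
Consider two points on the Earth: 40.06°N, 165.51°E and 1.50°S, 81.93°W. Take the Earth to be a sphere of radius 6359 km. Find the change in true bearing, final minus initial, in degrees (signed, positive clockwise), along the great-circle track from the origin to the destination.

+55.8°

At departure: θ₁ = atan2(sin Δλ cos φ₂, cos φ₁ sin φ₂ − sin φ₁ cos φ₂ cos Δλ) = 76.20°
At arrival: θ₂ = atan2(sin Δλ cos φ₁, −cos φ₂ sin φ₁ + sin φ₂ cos φ₁ cos Δλ) = 131.97°
Δθ = θ₂ − θ₁ = +55.8°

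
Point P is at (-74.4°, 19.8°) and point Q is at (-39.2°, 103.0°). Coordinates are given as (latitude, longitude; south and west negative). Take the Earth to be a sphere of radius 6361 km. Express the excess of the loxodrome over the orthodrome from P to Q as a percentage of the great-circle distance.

6.8%

Great circle: σ = 0.8848 rad → d_gc = Rσ = 5628.4 km
Rhumb: Δφ = +0.6144, Δλ = +1.4521, Δψ = +1.2431, q = Δφ/Δψ = 0.4942 → d_rh = R√(Δφ²+q²Δλ²) = 6009.2 km
Excess = (6009.2 − 5628.4) / 5628.4 = 380.8 / 5628.4 = 6.77% ≈ 6.8%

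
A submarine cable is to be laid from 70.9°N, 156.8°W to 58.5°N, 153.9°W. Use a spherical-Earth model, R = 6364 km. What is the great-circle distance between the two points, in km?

cos σ = sin φ₁ sin φ₂ + cos φ₁ cos φ₂ cos Δλ
      = sin(70.90°)sin(58.50°) + cos(70.90°)cos(58.50°)cos(2.90°) = 0.9765
σ = 12.458° → d = Rσ = 6364·0.21744 = 1384 km

1384 km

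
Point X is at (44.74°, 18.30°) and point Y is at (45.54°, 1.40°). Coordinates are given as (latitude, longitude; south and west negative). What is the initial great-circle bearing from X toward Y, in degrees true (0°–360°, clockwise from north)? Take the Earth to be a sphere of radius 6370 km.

N = sin Δλ·cos φ₂ = -0.2036;  D = cos φ₁ sin φ₂ − sin φ₁ cos φ₂ cos Δλ = +0.0353
initial course = atan2(N, D) = 279.82°

279.8°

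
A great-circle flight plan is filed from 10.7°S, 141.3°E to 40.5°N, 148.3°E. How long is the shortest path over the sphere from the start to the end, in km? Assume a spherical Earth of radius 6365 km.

Haversine: a = sin²(Δφ/2)+cos φ₁ cos φ₂ sin²(Δλ/2) = 0.18948;  σ = 2·atan2(√a,√(1−a))
σ = 51.608° → d = Rσ = 6365·0.90073 = 5733 km

5733 km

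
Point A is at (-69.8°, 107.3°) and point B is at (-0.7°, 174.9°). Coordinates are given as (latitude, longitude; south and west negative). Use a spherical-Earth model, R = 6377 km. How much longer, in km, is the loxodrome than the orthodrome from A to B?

237 km

Great circle: cos σ = sin φ₁ sin φ₂ + cos φ₁ cos φ₂ cos Δλ,  σ = 1.4273 rad → d_gc = 9101.7 km
Rhumb line: Δψ = +1.7130, q = Δφ/Δψ = 0.7040, d_rh = R√(Δφ²+q²Δλ²) = 9338.4 km
Excess = 9338.4 − 9101.7 = 236.7 ≈ 237 km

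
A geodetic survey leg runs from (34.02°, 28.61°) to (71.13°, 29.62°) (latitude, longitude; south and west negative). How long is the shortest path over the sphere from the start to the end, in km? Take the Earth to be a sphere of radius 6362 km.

4121 km

Haversine: a = sin²(Δφ/2)+cos φ₁ cos φ₂ sin²(Δλ/2) = 0.10128;  σ = 2·atan2(√a,√(1−a))
σ = 37.114° → d = Rσ = 6362·0.64776 = 4121 km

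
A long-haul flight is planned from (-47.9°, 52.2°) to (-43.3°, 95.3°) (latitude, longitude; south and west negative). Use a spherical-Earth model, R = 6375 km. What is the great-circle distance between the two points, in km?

Haversine: a = sin²(Δφ/2)+cos φ₁ cos φ₂ sin²(Δλ/2) = 0.06744;  σ = 2·atan2(√a,√(1−a))
σ = 30.104° → d = Rσ = 6375·0.52541 = 3349 km

3349 km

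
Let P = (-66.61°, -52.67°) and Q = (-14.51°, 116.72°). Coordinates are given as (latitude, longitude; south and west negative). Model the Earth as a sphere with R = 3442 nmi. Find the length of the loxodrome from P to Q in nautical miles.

Δψ = ln[tan(π/4+φ₂/2)/tan(π/4+φ₁/2)] = +1.3190;  Δφ = +0.9093 rad,  Δλ = +2.9564 rad
q = Δφ/Δψ = 0.6894
d = R·√(Δφ² + q²Δλ²) = 3442·2.23173 = 7682 nmi

7682 nmi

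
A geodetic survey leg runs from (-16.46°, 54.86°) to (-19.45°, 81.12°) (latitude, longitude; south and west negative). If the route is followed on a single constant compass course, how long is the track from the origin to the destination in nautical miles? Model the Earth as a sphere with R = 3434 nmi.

Rhumb course C = atan2(Δλ, Δψ) with Δψ = ln[tan(π/4+φ₂/2)/tan(π/4+φ₁/2)] = -0.0549, Δλ = +0.4583 → C = 96.83°
d = R·|Δφ| / |cos C| = 3434·0.05219 / 0.11886 = 1508 nmi

1508 nmi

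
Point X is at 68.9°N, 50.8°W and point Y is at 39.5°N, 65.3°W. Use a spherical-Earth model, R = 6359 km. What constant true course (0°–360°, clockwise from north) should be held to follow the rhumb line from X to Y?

195.2°

Δψ = ln[tan(π/4+φ₂/2)/tan(π/4+φ₁/2)] = -0.9292
Δλ = -0.2531 rad (taken the short way round)
course = atan2(Δλ, Δψ) = 195.24°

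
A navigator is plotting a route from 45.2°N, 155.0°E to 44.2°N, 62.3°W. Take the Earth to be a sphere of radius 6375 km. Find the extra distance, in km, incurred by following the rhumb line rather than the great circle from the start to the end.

Great circle: cos σ = sin φ₁ sin φ₂ + cos φ₁ cos φ₂ cos Δλ,  σ = 1.4778 rad → d_gc = 9421.1 km
Rhumb line: Δψ = -0.0246, q = Δφ/Δψ = 0.7108, d_rh = R√(Δφ²+q²Δλ²) = 11285.8 km
Excess = 11285.8 − 9421.1 = 1864.7 ≈ 1865 km

1865 km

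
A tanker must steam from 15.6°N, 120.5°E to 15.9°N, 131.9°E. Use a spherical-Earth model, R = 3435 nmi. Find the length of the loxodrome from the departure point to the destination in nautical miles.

658 nmi

Δψ = ln[tan(π/4+φ₂/2)/tan(π/4+φ₁/2)] = +0.0054;  Δφ = +0.0052 rad,  Δλ = +0.1990 rad
q = Δφ/Δψ = 0.9625
d = R·√(Δφ² + q²Δλ²) = 3435·0.19157 = 658 nmi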